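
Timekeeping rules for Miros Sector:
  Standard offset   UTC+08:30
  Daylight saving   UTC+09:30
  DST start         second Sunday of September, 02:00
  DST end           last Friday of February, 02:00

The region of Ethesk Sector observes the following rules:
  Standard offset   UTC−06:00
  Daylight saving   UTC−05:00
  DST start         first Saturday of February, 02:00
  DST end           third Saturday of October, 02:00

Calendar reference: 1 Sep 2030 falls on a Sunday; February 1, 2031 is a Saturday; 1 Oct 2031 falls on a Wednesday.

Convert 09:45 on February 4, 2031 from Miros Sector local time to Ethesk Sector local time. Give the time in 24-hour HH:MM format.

1 September 2030 is a Sunday, so the first Sunday is September 1 and the second is September 8.
1 February 2031 is a Saturday, so Fridays fall on 7, 14, 21, 28; the last is February 28.
Daylight saving runs 8 September 2030 – 28 February 2031; February 4, 2031 is inside that window, so Miros Sector is at UTC+09:30.
09:45 Miros Sector − 9h30m = 00:15 UTC.
1 February 2031 is a Saturday, so the first Saturday is February 1.
1 October 2031 is a Wednesday, so the first Saturday is October 4 and the third is October 18.
At the standard offset (UTC−06:00), 00:15 UTC − 6h = 18:15 Ethesk Sector standard time (rolling into the previous day, 3 February 2031).
The standard-time date in Ethesk Sector, February 3, 2031, falls between 1 February and 18 October, so daylight saving is in effect and Ethesk Sector is at UTC−05:00.
00:15 UTC − 5h = 19:15 Ethesk Sector (rolling into the previous day, 3 February 2031).

19:15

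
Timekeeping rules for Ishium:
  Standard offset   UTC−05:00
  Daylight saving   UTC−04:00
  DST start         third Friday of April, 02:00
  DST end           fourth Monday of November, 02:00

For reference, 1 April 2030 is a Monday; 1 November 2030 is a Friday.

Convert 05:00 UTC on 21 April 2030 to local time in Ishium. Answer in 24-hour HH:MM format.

1 April 2030 is a Monday, so the first Friday is April 5 and the third is April 19.
1 November 2030 is a Friday, so the first Monday is November 4 and the fourth is November 25.
At the standard offset (UTC−05:00), 05:00 UTC − 5h = 00:00 Ishium standard time.
Daylight saving runs 19 April – 25 November; the standard-time date in Ishium, 21 April 2030, is inside that window, so Ishium is at UTC−04:00.
05:00 UTC − 4h = 01:00 local.

01:00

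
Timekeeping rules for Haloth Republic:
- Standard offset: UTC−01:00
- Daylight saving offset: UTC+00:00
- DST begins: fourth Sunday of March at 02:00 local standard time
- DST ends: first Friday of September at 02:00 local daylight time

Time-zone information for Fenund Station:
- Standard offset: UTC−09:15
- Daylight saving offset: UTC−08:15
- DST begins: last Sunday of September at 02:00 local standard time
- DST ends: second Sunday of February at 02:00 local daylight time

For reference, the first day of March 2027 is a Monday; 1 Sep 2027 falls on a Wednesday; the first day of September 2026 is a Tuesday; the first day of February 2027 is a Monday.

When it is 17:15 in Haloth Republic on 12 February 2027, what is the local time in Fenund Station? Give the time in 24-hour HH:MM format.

10:00

1 March 2027 is a Monday, so the first Sunday is March 7 and the fourth is March 28.
1 September 2027 is a Wednesday, so the first Friday is September 3.
Daylight saving runs 28 March – 3 September; 12 February 2027 is outside that window, so Haloth Republic is on standard time at UTC−01:00.
17:15 Haloth Republic + 1h = 18:15 UTC.
1 September 2026 is a Tuesday, so Sundays fall on 6, 13, 20, 27; the last is September 27.
1 February 2027 is a Monday, so the first Sunday is February 7 and the second is February 14.
At the standard offset (UTC−09:15), 18:15 UTC − 9h15m = 09:00 Fenund Station standard time.
The standard-time date in Fenund Station, 12 February 2027, falls between 27 September 2026 and 14 February 2027, so daylight saving is in effect and Fenund Station is at UTC−08:15.
18:15 UTC − 8h15m = 10:00 Fenund Station.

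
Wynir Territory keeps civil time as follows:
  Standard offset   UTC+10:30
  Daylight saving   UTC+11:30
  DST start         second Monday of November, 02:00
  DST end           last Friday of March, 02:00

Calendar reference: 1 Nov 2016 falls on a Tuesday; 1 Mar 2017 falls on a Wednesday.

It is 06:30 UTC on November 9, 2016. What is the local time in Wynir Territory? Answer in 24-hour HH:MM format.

17:00

1 November 2016 is a Tuesday, so the first Monday is November 7 and the second is November 14.
1 March 2017 is a Wednesday, so Fridays fall on 3, 10, 17, 24, 31; the last is March 31.
At the standard offset (UTC+10:30), 06:30 UTC + 10h30m = 17:00 Wynir Territory standard time.
The standard-time date in Wynir Territory, November 9, 2016, does not fall between 14 November 2016 and 31 March 2017, so daylight saving is not in effect and Wynir Territory is at UTC+10:30.
06:30 UTC + 10h30m = 17:00 local.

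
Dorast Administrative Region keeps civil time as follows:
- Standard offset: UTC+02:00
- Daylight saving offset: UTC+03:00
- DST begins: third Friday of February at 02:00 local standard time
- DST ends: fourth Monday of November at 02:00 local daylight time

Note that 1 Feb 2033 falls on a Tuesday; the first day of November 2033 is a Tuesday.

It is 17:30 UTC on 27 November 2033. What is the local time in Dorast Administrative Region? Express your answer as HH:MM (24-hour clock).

20:30

1 February 2033 is a Tuesday, so the first Friday is February 4 and the third is February 18.
1 November 2033 is a Tuesday, so the first Monday is November 7 and the fourth is November 28.
At the standard offset (UTC+02:00), 17:30 UTC + 2h = 19:30 Dorast Administrative Region standard time.
The standard-time date in Dorast Administrative Region, 27 November 2033, falls between 18 February and 28 November, so daylight saving is in effect and Dorast Administrative Region is at UTC+03:00.
17:30 UTC + 3h = 20:30 local.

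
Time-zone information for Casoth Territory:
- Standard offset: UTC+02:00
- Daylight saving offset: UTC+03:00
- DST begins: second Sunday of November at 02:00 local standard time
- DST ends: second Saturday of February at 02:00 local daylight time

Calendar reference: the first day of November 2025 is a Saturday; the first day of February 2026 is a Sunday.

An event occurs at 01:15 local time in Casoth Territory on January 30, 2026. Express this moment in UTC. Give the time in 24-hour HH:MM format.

1 November 2025 is a Saturday, so the first Sunday is November 2 and the second is November 9.
1 February 2026 is a Sunday, so the first Saturday is February 7 and the second is February 14.
January 30, 2026 lies within the daylight-saving period (9 November 2025 – 14 February 2026), so Casoth Territory is on daylight time, UTC+03:00.
01:15 local − 3h = 22:15 UTC (rolling into the previous day, 29 January 2026).

22:15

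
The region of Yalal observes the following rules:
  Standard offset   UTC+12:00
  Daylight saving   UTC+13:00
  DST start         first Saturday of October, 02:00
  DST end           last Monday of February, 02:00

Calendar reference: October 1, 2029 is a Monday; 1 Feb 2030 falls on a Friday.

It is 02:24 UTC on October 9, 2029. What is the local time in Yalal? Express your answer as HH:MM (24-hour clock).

15:24

1 October 2029 is a Monday, so the first Saturday is October 6.
1 February 2030 is a Friday, so Mondays fall on 4, 11, 18, 25; the last is February 25.
At the standard offset (UTC+12:00), 02:24 UTC + 12h = 14:24 Yalal standard time.
Daylight saving runs 6 October 2029 – 25 February 2030; the standard-time date in Yalal, October 9, 2029, is inside that window, so Yalal is at UTC+13:00.
02:24 UTC + 13h = 15:24 local.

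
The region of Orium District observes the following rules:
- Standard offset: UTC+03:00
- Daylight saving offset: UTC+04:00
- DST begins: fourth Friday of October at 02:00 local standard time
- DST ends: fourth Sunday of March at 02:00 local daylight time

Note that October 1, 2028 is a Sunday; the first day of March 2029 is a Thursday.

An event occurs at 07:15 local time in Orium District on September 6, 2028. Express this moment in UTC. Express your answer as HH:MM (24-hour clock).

1 October 2028 is a Sunday, so the first Friday is October 6 and the fourth is October 27.
1 March 2029 is a Thursday, so the first Sunday is March 4 and the fourth is March 25.
September 6, 2028 does not fall between 27 October 2028 and 25 March 2029, so daylight saving is not in effect and Orium District is at UTC+03:00.
07:15 local − 3h = 04:15 UTC.

04:15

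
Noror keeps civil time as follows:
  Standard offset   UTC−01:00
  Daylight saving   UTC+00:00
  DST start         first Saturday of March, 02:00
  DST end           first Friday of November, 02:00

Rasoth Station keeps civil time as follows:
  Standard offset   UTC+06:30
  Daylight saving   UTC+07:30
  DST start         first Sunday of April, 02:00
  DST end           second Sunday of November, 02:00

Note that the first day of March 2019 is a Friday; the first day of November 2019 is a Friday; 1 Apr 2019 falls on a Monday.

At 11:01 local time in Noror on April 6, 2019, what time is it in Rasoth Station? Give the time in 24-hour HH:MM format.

1 March 2019 is a Friday, so the first Saturday is March 2.
1 November 2019 is a Friday, so the first Friday is November 1.
April 6, 2019 lies within the daylight-saving period (2 March – 1 November), so Noror is on daylight time, UTC+00:00.
11:01 Noror − 0h = 11:01 UTC.
1 April 2019 is a Monday, so the first Sunday is April 7.
1 November 2019 is a Friday, so the first Sunday is November 3 and the second is November 10.
At the standard offset (UTC+06:30), 11:01 UTC + 6h30m = 17:31 Rasoth Station standard time.
The standard-time date in Rasoth Station, April 6, 2019, does not fall between 7 April and 10 November, so daylight saving is not in effect and Rasoth Station is at UTC+06:30.
11:01 UTC + 6h30m = 17:31 Rasoth Station.

17:31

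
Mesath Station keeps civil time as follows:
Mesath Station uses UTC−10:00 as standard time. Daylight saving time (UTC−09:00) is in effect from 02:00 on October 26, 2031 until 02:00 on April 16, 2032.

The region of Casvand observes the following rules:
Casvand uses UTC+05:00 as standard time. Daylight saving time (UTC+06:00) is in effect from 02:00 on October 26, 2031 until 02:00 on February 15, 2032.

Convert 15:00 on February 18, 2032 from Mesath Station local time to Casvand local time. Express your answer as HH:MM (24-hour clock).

Daylight saving runs 26 October 2031 – 16 April 2032; February 18, 2032 is inside that window, so Mesath Station is at UTC−09:00.
15:00 Mesath Station + 9h = 00:00 UTC (rolling into the next day, 19 February 2032).
At the standard offset (UTC+05:00), 00:00 UTC + 5h = 05:00 Casvand standard time.
The standard-time date in Casvand, February 19, 2032, is outside the daylight-saving period (26 October 2031 – 15 February 2032), so Casvand is on standard time, UTC+05:00.
00:00 UTC + 5h = 05:00 Casvand.

05:00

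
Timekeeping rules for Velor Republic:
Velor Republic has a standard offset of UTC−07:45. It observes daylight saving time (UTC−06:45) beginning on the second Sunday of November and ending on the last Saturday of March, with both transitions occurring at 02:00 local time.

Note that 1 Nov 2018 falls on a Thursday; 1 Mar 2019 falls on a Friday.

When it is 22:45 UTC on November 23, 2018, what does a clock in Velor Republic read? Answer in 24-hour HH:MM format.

16:00

1 November 2018 is a Thursday, so the first Sunday is November 4 and the second is November 11.
1 March 2019 is a Friday, so Saturdays fall on 2, 9, 16, 23, 30; the last is March 30.
At the standard offset (UTC−07:45), 22:45 UTC − 7h45m = 15:00 Velor Republic standard time.
Daylight saving runs 11 November 2018 – 30 March 2019; the standard-time date in Velor Republic, November 23, 2018, is inside that window, so Velor Republic is at UTC−06:45.
22:45 UTC − 6h45m = 16:00 local.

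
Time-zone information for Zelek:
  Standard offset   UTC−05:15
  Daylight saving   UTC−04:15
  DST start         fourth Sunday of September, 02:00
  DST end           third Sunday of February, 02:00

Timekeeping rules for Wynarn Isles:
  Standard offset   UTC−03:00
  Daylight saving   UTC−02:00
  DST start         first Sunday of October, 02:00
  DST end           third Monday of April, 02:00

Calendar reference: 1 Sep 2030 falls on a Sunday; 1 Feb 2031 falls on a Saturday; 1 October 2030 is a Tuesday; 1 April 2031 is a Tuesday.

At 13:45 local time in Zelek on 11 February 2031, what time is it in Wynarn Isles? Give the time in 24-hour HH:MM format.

1 September 2030 is a Sunday, so the first Sunday is September 1 and the fourth is September 22.
1 February 2031 is a Saturday, so the first Sunday is February 2 and the third is February 16.
11 February 2031 falls between 22 September 2030 and 16 February 2031, so daylight saving is in effect and Zelek is at UTC−04:15.
13:45 Zelek + 4h15m = 18:00 UTC.
1 October 2030 is a Tuesday, so the first Sunday is October 6.
1 April 2031 is a Tuesday, so the first Monday is April 7 and the third is April 21.
At the standard offset (UTC−03:00), 18:00 UTC − 3h = 15:00 Wynarn Isles standard time.
Daylight saving runs 6 October 2030 – 21 April 2031; the standard-time date in Wynarn Isles, 11 February 2031, is inside that window, so Wynarn Isles is at UTC−02:00.
18:00 UTC − 2h = 16:00 Wynarn Isles.

16:00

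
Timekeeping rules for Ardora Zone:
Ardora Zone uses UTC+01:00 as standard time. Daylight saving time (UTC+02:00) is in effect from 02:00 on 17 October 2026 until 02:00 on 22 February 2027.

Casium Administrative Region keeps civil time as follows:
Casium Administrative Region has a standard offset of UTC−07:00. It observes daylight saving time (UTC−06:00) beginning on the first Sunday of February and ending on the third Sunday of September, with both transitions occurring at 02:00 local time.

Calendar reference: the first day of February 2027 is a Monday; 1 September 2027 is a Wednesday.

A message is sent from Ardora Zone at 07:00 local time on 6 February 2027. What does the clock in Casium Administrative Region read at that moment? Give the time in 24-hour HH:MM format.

6 February 2027 falls between 17 October 2026 and 22 February 2027, so daylight saving is in effect and Ardora Zone is at UTC+02:00.
07:00 Ardora Zone − 2h = 05:00 UTC.
1 February 2027 is a Monday, so the first Sunday is February 7.
1 September 2027 is a Wednesday, so the first Sunday is September 5 and the third is September 19.
At the standard offset (UTC−07:00), 05:00 UTC − 7h = 22:00 Casium Administrative Region standard time (rolling into the previous day, 5 February 2027).
The standard-time date in Casium Administrative Region, 5 February 2027, does not fall between 7 February and 19 September, so daylight saving is not in effect and Casium Administrative Region is at UTC−07:00.
05:00 UTC − 7h = 22:00 Casium Administrative Region (rolling into the previous day, 5 February 2027).

22:00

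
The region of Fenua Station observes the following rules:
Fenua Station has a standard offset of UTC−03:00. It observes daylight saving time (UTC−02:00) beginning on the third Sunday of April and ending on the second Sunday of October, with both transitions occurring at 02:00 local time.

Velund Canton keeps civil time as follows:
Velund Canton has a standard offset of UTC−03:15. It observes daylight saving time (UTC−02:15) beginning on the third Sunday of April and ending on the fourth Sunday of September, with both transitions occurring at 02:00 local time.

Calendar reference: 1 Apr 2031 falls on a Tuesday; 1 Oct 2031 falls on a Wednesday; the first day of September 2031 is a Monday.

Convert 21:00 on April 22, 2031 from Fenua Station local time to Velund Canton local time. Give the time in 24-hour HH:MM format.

20:45

1 April 2031 is a Tuesday, so the first Sunday is April 6 and the third is April 20.
1 October 2031 is a Wednesday, so the first Sunday is October 5 and the second is October 12.
Daylight saving runs 20 April – 12 October; April 22, 2031 is inside that window, so Fenua Station is at UTC−02:00.
21:00 Fenua Station + 2h = 23:00 UTC.
1 April 2031 is a Tuesday, so the first Sunday is April 6 and the third is April 20.
1 September 2031 is a Monday, so the first Sunday is September 7 and the fourth is September 28.
At the standard offset (UTC−03:15), 23:00 UTC − 3h15m = 19:45 Velund Canton standard time.
Daylight saving runs 20 April – 28 September; the standard-time date in Velund Canton, April 22, 2031, is inside that window, so Velund Canton is at UTC−02:15.
23:00 UTC − 2h15m = 20:45 Velund Canton.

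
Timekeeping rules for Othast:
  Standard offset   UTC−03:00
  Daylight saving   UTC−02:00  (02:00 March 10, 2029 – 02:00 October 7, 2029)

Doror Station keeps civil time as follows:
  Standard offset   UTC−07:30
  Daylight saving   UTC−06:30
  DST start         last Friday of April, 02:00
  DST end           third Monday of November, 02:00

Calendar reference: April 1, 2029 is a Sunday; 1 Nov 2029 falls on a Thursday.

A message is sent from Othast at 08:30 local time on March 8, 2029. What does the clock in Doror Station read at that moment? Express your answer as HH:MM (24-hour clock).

March 8, 2029 does not fall between 10 March and 7 October, so daylight saving is not in effect and Othast is at UTC−03:00.
08:30 Othast + 3h = 11:30 UTC.
1 April 2029 is a Sunday, so Fridays fall on 6, 13, 20, 27; the last is April 27.
1 November 2029 is a Thursday, so the first Monday is November 5 and the third is November 19.
At the standard offset (UTC−07:30), 11:30 UTC − 7h30m = 04:00 Doror Station standard time.
The standard-time date in Doror Station, March 8, 2029, does not fall between 27 April and 19 November, so daylight saving is not in effect and Doror Station is at UTC−07:30.
11:30 UTC − 7h30m = 04:00 Doror Station.

04:00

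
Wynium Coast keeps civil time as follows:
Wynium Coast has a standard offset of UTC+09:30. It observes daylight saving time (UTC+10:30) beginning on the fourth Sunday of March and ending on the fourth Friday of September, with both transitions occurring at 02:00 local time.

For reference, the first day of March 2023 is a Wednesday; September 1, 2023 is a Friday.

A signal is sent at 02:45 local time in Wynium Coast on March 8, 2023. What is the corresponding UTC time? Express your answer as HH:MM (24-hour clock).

1 March 2023 is a Wednesday, so the first Sunday is March 5 and the fourth is March 26.
1 September 2023 is a Friday, so the first Friday is September 1 and the fourth is September 22.
March 8, 2023 does not fall between 26 March and 22 September, so daylight saving is not in effect and Wynium Coast is at UTC+09:30.
02:45 local − 9h30m = 17:15 UTC (rolling into the previous day, 7 March 2023).

17:15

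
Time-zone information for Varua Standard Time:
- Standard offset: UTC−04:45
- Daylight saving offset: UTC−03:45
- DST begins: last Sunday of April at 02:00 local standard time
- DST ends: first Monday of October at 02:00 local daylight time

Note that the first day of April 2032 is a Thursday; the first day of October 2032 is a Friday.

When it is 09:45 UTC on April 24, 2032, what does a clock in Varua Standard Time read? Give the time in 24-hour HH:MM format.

05:00

1 April 2032 is a Thursday, so Sundays fall on 4, 11, 18, 25; the last is April 25.
1 October 2032 is a Friday, so the first Monday is October 4.
At the standard offset (UTC−04:45), 09:45 UTC − 4h45m = 05:00 Varua Standard Time standard time.
Daylight saving runs 25 April – 4 October; the standard-time date in Varua Standard Time, April 24, 2032, is outside that window, so Varua Standard Time is on standard time at UTC−04:45.
09:45 UTC − 4h45m = 05:00 local.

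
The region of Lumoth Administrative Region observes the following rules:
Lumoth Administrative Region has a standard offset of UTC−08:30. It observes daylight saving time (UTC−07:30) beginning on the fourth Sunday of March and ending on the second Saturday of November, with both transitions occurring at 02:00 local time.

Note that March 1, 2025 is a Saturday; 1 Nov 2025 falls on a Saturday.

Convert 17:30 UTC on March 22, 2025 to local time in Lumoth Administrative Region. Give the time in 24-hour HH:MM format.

1 March 2025 is a Saturday, so the first Sunday is March 2 and the fourth is March 23.
1 November 2025 is a Saturday, so the first Saturday is November 1 and the second is November 8.
At the standard offset (UTC−08:30), 17:30 UTC − 8h30m = 09:00 Lumoth Administrative Region standard time.
Daylight saving runs 23 March – 8 November; the standard-time date in Lumoth Administrative Region, March 22, 2025, is outside that window, so Lumoth Administrative Region is on standard time at UTC−08:30.
17:30 UTC − 8h30m = 09:00 local.

09:00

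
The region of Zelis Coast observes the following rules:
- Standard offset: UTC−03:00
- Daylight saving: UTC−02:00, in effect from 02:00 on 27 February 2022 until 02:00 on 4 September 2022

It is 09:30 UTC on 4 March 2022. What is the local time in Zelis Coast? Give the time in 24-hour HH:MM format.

At the standard offset (UTC−03:00), 09:30 UTC − 3h = 06:30 Zelis Coast standard time.
Daylight saving runs 27 February – 4 September; the standard-time date in Zelis Coast, 4 March 2022, is inside that window, so Zelis Coast is at UTC−02:00.
09:30 UTC − 2h = 07:30 local.

07:30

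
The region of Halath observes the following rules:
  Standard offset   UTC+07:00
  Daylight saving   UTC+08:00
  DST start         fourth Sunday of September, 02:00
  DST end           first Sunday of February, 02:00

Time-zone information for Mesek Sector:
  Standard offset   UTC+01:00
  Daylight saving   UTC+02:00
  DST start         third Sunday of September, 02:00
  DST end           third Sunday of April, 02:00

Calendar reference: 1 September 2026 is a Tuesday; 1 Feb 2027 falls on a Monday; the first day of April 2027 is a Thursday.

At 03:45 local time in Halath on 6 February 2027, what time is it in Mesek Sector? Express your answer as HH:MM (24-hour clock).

21:45

1 September 2026 is a Tuesday, so the first Sunday is September 6 and the fourth is September 27.
1 February 2027 is a Monday, so the first Sunday is February 7.
6 February 2027 falls between 27 September 2026 and 7 February 2027, so daylight saving is in effect and Halath is at UTC+08:00.
03:45 Halath − 8h = 19:45 UTC (rolling into the previous day, 5 February 2027).
1 September 2026 is a Tuesday, so the first Sunday is September 6 and the third is September 20.
1 April 2027 is a Thursday, so the first Sunday is April 4 and the third is April 18.
At the standard offset (UTC+01:00), 19:45 UTC + 1h = 20:45 Mesek Sector standard time.
The standard-time date in Mesek Sector, 5 February 2027, falls between 20 September 2026 and 18 April 2027, so daylight saving is in effect and Mesek Sector is at UTC+02:00.
19:45 UTC + 2h = 21:45 Mesek Sector.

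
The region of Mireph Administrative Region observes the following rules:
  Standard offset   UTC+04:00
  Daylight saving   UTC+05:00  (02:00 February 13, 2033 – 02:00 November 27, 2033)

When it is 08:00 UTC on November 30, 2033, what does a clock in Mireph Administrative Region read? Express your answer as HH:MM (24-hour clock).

At the standard offset (UTC+04:00), 08:00 UTC + 4h = 12:00 Mireph Administrative Region standard time.
The standard-time date in Mireph Administrative Region, November 30, 2033, is outside the daylight-saving period (13 February – 27 November), so Mireph Administrative Region is on standard time, UTC+04:00.
08:00 UTC + 4h = 12:00 local.

12:00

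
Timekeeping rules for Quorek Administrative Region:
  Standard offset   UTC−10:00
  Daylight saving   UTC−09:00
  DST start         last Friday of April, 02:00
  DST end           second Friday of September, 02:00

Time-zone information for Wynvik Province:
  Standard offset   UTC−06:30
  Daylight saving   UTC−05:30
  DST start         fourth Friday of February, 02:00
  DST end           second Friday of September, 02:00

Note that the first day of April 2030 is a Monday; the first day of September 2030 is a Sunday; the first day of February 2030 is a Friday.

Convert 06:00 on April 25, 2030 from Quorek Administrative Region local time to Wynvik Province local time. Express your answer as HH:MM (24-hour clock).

1 April 2030 is a Monday, so Fridays fall on 5, 12, 19, 26; the last is April 26.
1 September 2030 is a Sunday, so the first Friday is September 6 and the second is September 13.
Daylight saving runs 26 April – 13 September; April 25, 2030 is outside that window, so Quorek Administrative Region is on standard time at UTC−10:00.
06:00 Quorek Administrative Region + 10h = 16:00 UTC.
1 February 2030 is a Friday, so the first Friday is February 1 and the fourth is February 22.
1 September 2030 is a Sunday, so the first Friday is September 6 and the second is September 13.
At the standard offset (UTC−06:30), 16:00 UTC − 6h30m = 09:30 Wynvik Province standard time.
Daylight saving runs 22 February – 13 September; the standard-time date in Wynvik Province, April 25, 2030, is inside that window, so Wynvik Province is at UTC−05:30.
16:00 UTC − 5h30m = 10:30 Wynvik Province.

10:30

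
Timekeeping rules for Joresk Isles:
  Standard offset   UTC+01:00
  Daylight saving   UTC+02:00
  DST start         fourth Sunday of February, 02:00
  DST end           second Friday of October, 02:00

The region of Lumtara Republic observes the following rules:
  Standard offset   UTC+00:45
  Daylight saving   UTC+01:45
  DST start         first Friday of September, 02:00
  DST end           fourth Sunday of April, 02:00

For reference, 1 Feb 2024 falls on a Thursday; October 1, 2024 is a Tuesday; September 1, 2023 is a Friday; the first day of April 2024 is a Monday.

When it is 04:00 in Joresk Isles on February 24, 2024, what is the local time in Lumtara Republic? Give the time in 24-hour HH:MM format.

04:45

1 February 2024 is a Thursday, so the first Sunday is February 4 and the fourth is February 25.
1 October 2024 is a Tuesday, so the first Friday is October 4 and the second is October 11.
Daylight saving runs 25 February – 11 October; February 24, 2024 is outside that window, so Joresk Isles is on standard time at UTC+01:00.
04:00 Joresk Isles − 1h = 03:00 UTC.
1 September 2023 is a Friday, so the first Friday is September 1.
1 April 2024 is a Monday, so the first Sunday is April 7 and the fourth is April 28.
At the standard offset (UTC+00:45), 03:00 UTC + 0h45m = 03:45 Lumtara Republic standard time.
The standard-time date in Lumtara Republic, February 24, 2024, lies within the daylight-saving period (1 September 2023 – 28 April 2024), so Lumtara Republic is on daylight time, UTC+01:45.
03:00 UTC + 1h45m = 04:45 Lumtara Republic.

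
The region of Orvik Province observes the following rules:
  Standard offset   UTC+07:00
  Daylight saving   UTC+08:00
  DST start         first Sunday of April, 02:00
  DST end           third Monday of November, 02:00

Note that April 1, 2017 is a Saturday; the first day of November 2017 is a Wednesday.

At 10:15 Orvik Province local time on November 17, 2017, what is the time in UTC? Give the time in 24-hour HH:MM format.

1 April 2017 is a Saturday, so the first Sunday is April 2.
1 November 2017 is a Wednesday, so the first Monday is November 6 and the third is November 20.
November 17, 2017 falls between 2 April and 20 November, so daylight saving is in effect and Orvik Province is at UTC+08:00.
10:15 local − 8h = 02:15 UTC.

02:15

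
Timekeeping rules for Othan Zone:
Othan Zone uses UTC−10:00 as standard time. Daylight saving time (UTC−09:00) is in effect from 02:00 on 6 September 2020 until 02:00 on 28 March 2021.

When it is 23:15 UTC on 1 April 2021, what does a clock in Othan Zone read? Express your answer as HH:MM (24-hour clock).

At the standard offset (UTC−10:00), 23:15 UTC − 10h = 13:15 Othan Zone standard time.
Daylight saving runs 6 September 2020 – 28 March 2021; the standard-time date in Othan Zone, 1 April 2021, is outside that window, so Othan Zone is on standard time at UTC−10:00.
23:15 UTC − 10h = 13:15 local.

13:15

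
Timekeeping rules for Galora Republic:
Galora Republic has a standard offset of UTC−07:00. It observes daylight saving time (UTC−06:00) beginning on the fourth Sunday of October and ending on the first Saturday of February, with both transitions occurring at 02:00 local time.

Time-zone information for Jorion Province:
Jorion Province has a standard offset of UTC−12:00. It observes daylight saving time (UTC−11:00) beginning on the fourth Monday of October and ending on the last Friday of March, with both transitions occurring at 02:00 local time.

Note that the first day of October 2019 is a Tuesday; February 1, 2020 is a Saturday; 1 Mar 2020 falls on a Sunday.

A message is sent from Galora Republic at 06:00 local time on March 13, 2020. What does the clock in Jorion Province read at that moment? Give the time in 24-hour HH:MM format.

02:00

1 October 2019 is a Tuesday, so the first Sunday is October 6 and the fourth is October 27.
1 February 2020 is a Saturday, so the first Saturday is February 1.
Daylight saving runs 27 October 2019 – 1 February 2020; March 13, 2020 is outside that window, so Galora Republic is on standard time at UTC−07:00.
06:00 Galora Republic + 7h = 13:00 UTC.
1 October 2019 is a Tuesday, so the first Monday is October 7 and the fourth is October 28.
1 March 2020 is a Sunday, so Fridays fall on 6, 13, 20, 27; the last is March 27.
At the standard offset (UTC−12:00), 13:00 UTC − 12h = 01:00 Jorion Province standard time.
The standard-time date in Jorion Province, March 13, 2020, falls between 28 October 2019 and 27 March 2020, so daylight saving is in effect and Jorion Province is at UTC−11:00.
13:00 UTC − 11h = 02:00 Jorion Province.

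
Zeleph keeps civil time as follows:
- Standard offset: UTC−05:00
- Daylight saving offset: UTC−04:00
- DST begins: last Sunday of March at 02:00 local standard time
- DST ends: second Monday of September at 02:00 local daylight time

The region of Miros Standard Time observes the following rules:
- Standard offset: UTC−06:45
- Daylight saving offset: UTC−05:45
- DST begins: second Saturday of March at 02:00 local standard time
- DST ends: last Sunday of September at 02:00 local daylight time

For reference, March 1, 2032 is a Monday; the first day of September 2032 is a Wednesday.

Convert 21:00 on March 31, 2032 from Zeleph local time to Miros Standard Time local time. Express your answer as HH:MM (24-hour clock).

19:15

1 March 2032 is a Monday, so Sundays fall on 7, 14, 21, 28; the last is March 28.
1 September 2032 is a Wednesday, so the first Monday is September 6 and the second is September 13.
Daylight saving runs 28 March – 13 September; March 31, 2032 is inside that window, so Zeleph is at UTC−04:00.
21:00 Zeleph + 4h = 01:00 UTC (rolling into the next day, 1 April 2032).
1 March 2032 is a Monday, so the first Saturday is March 6 and the second is March 13.
1 September 2032 is a Wednesday, so Sundays fall on 5, 12, 19, 26; the last is September 26.
At the standard offset (UTC−06:45), 01:00 UTC − 6h45m = 18:15 Miros Standard Time standard time (rolling into the previous day, 31 March 2032).
Daylight saving runs 13 March – 26 September; the standard-time date in Miros Standard Time, March 31, 2032, is inside that window, so Miros Standard Time is at UTC−05:45.
01:00 UTC − 5h45m = 19:15 Miros Standard Time (rolling into the previous day, 31 March 2032).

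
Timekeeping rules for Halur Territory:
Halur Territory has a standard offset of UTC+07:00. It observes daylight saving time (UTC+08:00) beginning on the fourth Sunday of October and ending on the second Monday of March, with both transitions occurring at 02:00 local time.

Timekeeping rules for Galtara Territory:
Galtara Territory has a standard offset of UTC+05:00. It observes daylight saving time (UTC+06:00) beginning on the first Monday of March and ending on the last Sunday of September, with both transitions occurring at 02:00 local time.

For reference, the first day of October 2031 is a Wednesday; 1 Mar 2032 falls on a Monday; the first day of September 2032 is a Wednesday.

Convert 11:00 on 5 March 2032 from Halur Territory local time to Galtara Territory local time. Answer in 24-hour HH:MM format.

09:00

1 October 2031 is a Wednesday, so the first Sunday is October 5 and the fourth is October 26.
1 March 2032 is a Monday, so the first Monday is March 1 and the second is March 8.
5 March 2032 lies within the daylight-saving period (26 October 2031 – 8 March 2032), so Halur Territory is on daylight time, UTC+08:00.
11:00 Halur Territory − 8h = 03:00 UTC.
1 March 2032 is a Monday, so the first Monday is March 1.
1 September 2032 is a Wednesday, so Sundays fall on 5, 12, 19, 26; the last is September 26.
At the standard offset (UTC+05:00), 03:00 UTC + 5h = 08:00 Galtara Territory standard time.
The standard-time date in Galtara Territory, 5 March 2032, lies within the daylight-saving period (1 March – 26 September), so Galtara Territory is on daylight time, UTC+06:00.
03:00 UTC + 6h = 09:00 Galtara Territory.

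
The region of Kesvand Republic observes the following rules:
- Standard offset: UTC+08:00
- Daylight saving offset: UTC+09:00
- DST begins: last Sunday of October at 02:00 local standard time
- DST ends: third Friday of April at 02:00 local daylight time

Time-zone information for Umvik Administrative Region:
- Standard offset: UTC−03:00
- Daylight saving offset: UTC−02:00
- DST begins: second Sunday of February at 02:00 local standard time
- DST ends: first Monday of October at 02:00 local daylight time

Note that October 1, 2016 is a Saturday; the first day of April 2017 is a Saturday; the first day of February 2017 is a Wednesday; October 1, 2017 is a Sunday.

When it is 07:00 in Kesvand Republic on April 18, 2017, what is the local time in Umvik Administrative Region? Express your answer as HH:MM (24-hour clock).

1 October 2016 is a Saturday, so Sundays fall on 2, 9, 16, 23, 30; the last is October 30.
1 April 2017 is a Saturday, so the first Friday is April 7 and the third is April 21.
April 18, 2017 falls between 30 October 2016 and 21 April 2017, so daylight saving is in effect and Kesvand Republic is at UTC+09:00.
07:00 Kesvand Republic − 9h = 22:00 UTC (rolling into the previous day, 17 April 2017).
1 February 2017 is a Wednesday, so the first Sunday is February 5 and the second is February 12.
1 October 2017 is a Sunday, so the first Monday is October 2.
At the standard offset (UTC−03:00), 22:00 UTC − 3h = 19:00 Umvik Administrative Region standard time.
Daylight saving runs 12 February – 2 October; the standard-time date in Umvik Administrative Region, April 17, 2017, is inside that window, so Umvik Administrative Region is at UTC−02:00.
22:00 UTC − 2h = 20:00 Umvik Administrative Region.

20:00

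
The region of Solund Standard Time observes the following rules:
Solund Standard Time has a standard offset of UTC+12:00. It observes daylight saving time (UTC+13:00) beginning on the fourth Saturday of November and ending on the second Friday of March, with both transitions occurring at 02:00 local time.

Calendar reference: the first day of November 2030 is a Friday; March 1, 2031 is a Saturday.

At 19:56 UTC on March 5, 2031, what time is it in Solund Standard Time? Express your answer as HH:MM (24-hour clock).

1 November 2030 is a Friday, so the first Saturday is November 2 and the fourth is November 23.
1 March 2031 is a Saturday, so the first Friday is March 7 and the second is March 14.
At the standard offset (UTC+12:00), 19:56 UTC + 12h = 07:56 Solund Standard Time standard time (rolling into the next day, 6 March 2031).
Daylight saving runs 23 November 2030 – 14 March 2031; the standard-time date in Solund Standard Time, March 6, 2031, is inside that window, so Solund Standard Time is at UTC+13:00.
19:56 UTC + 13h = 08:56 local (rolling into the next day, 6 March 2031).

08:56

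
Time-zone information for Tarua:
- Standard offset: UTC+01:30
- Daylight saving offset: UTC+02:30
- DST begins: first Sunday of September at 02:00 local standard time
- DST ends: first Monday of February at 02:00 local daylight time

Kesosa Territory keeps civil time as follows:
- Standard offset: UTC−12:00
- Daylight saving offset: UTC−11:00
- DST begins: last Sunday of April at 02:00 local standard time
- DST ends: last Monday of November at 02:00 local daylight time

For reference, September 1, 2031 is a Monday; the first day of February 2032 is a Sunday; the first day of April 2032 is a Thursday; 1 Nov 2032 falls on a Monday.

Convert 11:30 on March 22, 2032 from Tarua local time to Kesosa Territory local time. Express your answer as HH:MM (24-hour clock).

22:00

1 September 2031 is a Monday, so the first Sunday is September 7.
1 February 2032 is a Sunday, so the first Monday is February 2.
March 22, 2032 is outside the daylight-saving period (7 September 2031 – 2 February 2032), so Tarua is on standard time, UTC+01:30.
11:30 Tarua − 1h30m = 10:00 UTC.
1 April 2032 is a Thursday, so Sundays fall on 4, 11, 18, 25; the last is April 25.
1 November 2032 is a Monday, so Mondays fall on 1, 8, 15, 22, 29; the last is November 29.
At the standard offset (UTC−12:00), 10:00 UTC − 12h = 22:00 Kesosa Territory standard time (rolling into the previous day, 21 March 2032).
The standard-time date in Kesosa Territory, March 21, 2032, is outside the daylight-saving period (25 April – 29 November), so Kesosa Territory is on standard time, UTC−12:00.
10:00 UTC − 12h = 22:00 Kesosa Territory (rolling into the previous day, 21 March 2032).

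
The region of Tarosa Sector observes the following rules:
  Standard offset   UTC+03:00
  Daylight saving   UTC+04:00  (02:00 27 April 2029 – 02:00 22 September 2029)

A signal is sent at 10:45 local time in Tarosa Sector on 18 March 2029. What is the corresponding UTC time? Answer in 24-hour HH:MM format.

07:45

Daylight saving runs 27 April – 22 September; 18 March 2029 is outside that window, so Tarosa Sector is on standard time at UTC+03:00.
10:45 local − 3h = 07:45 UTC.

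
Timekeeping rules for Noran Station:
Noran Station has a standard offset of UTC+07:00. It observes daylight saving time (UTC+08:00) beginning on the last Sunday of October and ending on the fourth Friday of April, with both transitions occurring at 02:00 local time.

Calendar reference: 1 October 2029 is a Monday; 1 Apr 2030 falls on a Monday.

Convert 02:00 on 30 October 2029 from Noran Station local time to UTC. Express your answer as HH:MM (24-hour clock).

1 October 2029 is a Monday, so Sundays fall on 7, 14, 21, 28; the last is October 28.
1 April 2030 is a Monday, so the first Friday is April 5 and the fourth is April 26.
30 October 2029 lies within the daylight-saving period (28 October 2029 – 26 April 2030), so Noran Station is on daylight time, UTC+08:00.
02:00 local − 8h = 18:00 UTC (rolling into the previous day, 29 October 2029).

18:00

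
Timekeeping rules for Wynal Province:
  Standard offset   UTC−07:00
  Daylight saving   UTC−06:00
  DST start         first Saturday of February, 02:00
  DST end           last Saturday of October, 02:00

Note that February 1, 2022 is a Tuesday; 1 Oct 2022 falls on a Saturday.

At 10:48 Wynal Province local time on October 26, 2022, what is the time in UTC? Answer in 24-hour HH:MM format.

16:48

1 February 2022 is a Tuesday, so the first Saturday is February 5.
1 October 2022 is a Saturday, so Saturdays fall on 1, 8, 15, 22, 29; the last is October 29.
Daylight saving runs 5 February – 29 October; October 26, 2022 is inside that window, so Wynal Province is at UTC−06:00.
10:48 local + 6h = 16:48 UTC.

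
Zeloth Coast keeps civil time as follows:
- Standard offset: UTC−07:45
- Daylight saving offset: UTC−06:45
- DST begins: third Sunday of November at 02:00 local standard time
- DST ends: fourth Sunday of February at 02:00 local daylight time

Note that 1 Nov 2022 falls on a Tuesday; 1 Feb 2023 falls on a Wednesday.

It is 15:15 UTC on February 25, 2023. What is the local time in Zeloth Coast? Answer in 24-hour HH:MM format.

08:30

1 November 2022 is a Tuesday, so the first Sunday is November 6 and the third is November 20.
1 February 2023 is a Wednesday, so the first Sunday is February 5 and the fourth is February 26.
At the standard offset (UTC−07:45), 15:15 UTC − 7h45m = 07:30 Zeloth Coast standard time.
The standard-time date in Zeloth Coast, February 25, 2023, lies within the daylight-saving period (20 November 2022 – 26 February 2023), so Zeloth Coast is on daylight time, UTC−06:45.
15:15 UTC − 6h45m = 08:30 local.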